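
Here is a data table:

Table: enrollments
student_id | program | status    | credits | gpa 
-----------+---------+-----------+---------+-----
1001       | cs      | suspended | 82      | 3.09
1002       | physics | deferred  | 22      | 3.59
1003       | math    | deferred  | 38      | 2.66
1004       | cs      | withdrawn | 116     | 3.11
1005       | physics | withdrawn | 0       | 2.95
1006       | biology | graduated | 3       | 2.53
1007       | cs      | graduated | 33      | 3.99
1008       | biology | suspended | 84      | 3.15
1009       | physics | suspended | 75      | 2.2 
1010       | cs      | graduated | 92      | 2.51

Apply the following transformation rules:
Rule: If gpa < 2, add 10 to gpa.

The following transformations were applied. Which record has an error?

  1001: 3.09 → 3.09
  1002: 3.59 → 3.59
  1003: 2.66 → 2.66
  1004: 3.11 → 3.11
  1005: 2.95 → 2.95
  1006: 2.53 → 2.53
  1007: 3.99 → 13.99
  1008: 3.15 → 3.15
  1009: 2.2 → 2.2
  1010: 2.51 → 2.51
Record 1007 has an error. The correct transformed value should be 3.99, not 13.99.

Step 1: Check each record against the rule
Step 2: Record 1007 has gpa = 3.99
Step 3: Since 3.99 >= 2, the bonus should not have been applied
Step 4: Correct value = 3.99, but claimed value = 13.99
Conclusion: Record 1007 has the error.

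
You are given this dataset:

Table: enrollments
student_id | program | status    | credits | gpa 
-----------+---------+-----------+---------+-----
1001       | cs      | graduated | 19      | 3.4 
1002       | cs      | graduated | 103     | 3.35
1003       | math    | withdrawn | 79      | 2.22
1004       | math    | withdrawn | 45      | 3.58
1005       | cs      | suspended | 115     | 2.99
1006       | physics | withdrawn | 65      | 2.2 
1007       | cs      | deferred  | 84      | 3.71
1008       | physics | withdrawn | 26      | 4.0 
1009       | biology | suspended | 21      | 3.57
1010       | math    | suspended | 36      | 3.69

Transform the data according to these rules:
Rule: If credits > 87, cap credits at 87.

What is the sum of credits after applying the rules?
549

Step 1: 2 records have credits > 87
Step 2: These records originally summed to 218
Step 3: After capping: 2 × 87 = 174
Step 4: Unaffected records sum: 375
Step 5: Final sum = 174 + 375 = 549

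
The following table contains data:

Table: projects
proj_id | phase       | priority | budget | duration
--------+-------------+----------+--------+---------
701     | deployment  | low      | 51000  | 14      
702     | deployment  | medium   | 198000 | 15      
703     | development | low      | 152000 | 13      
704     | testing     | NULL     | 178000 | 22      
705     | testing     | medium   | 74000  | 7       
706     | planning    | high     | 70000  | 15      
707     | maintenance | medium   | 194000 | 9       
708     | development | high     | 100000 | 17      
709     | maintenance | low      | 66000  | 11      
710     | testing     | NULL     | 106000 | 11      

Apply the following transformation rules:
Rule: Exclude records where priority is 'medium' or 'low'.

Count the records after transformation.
4

Step 1: Count records to exclude
  - 3 (medium) + 3 (low) = 6 records
Step 2: Total records: 10
Step 3: Remaining = 10 - 6 = 4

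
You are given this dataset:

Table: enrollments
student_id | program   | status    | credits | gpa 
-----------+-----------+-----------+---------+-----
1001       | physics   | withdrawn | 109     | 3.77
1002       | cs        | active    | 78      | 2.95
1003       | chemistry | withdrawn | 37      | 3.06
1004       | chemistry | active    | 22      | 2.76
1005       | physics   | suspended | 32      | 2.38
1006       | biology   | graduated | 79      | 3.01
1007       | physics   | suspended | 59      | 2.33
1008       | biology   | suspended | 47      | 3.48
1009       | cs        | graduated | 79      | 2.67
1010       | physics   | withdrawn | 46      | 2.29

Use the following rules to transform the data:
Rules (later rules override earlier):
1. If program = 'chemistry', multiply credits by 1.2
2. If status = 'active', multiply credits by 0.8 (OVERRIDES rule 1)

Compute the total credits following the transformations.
575.4

Step 1: Rule 2 takes priority for records with status = 'active'
  - 2 records: 100 × 0.8 = 80.0
Step 2: Rule 1 applies to remaining records with program = 'chemistry'
  - 1 records: 37 × 1.2 = 44.4
Step 3: Other records unchanged: 451
Step 4: Final sum = 80.0 + 44.4 + 451 = 575.4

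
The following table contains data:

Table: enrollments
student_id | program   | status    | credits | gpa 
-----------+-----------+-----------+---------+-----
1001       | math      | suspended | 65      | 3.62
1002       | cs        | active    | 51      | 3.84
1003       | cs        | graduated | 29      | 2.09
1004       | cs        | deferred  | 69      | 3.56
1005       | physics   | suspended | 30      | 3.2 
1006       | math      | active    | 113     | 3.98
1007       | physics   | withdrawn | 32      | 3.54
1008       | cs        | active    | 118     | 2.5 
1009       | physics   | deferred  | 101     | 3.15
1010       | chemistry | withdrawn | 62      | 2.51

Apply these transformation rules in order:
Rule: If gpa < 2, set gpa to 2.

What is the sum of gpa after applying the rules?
31.99

Step 1: 0 records have gpa < 2
Step 2: These records originally summed to 0
Step 3: After setting to minimum: 0 × 2 = 0
Step 4: Unaffected records sum: 31.99
Step 5: Final sum = 0 + 31.99 = 31.99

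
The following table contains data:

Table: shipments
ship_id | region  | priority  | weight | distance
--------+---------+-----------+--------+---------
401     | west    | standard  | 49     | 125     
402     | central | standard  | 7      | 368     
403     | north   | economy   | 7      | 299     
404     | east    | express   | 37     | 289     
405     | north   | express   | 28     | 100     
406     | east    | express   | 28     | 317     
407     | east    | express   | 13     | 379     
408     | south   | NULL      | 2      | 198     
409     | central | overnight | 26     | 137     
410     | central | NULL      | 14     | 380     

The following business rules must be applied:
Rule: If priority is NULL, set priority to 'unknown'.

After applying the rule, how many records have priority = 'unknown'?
2

Step 1: Count records where priority IS NULL
Step 2: Found 2 records with NULL priority
Step 3: These records will have priority set to 'unknown'
Step 4: Records already having priority = 'unknown': 0
Step 5: Answer: 2 + 0 = 2 records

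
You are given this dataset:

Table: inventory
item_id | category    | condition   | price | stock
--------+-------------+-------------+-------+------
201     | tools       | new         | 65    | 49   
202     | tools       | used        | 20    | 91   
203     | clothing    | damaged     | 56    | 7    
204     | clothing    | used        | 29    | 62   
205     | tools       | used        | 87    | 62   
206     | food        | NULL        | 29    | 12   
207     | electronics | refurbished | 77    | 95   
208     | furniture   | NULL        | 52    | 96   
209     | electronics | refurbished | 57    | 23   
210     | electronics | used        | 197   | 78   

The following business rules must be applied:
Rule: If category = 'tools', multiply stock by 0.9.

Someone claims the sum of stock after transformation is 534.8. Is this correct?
No, the correct result is 554.8.

Step 1: Calculate the correct sum after transformation
Step 2: Apply multiplier 0.9 to records where category = 'tools'
Step 3: Correct result = 554.8
Step 4: Claimed result = 534.8
Step 5: 554.8 ≠ 534.8
Conclusion: The claimed result is incorrect. The correct answer is 554.8.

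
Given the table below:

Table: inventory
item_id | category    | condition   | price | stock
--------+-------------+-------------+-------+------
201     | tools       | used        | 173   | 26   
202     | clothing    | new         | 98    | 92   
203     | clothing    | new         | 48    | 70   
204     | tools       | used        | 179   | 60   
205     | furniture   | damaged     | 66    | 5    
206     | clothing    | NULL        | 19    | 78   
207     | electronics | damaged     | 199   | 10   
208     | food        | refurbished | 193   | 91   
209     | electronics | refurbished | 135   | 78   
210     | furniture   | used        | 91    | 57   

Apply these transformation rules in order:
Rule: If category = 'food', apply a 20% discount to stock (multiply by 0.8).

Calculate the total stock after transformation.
548.8

Step 1: Records with category = 'food' have total stock = 91
Step 2: Apply multiplier: 91 × 0.8 = 72.8
Step 3: Other records total: 476
Step 4: Final sum = 72.8 + 476 = 548.8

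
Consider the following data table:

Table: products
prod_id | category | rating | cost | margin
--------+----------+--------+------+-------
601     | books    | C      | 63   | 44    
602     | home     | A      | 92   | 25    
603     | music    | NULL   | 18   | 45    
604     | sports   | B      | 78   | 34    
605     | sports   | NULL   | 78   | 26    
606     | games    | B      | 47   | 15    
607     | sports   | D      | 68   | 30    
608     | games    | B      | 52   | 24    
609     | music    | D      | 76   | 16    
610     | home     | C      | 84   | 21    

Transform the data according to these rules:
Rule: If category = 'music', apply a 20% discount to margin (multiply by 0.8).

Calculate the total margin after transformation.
267.8

Step 1: Records with category = 'music' have total margin = 61
Step 2: Apply multiplier: 61 × 0.8 = 48.8
Step 3: Other records total: 219
Step 4: Final sum = 48.8 + 219 = 267.8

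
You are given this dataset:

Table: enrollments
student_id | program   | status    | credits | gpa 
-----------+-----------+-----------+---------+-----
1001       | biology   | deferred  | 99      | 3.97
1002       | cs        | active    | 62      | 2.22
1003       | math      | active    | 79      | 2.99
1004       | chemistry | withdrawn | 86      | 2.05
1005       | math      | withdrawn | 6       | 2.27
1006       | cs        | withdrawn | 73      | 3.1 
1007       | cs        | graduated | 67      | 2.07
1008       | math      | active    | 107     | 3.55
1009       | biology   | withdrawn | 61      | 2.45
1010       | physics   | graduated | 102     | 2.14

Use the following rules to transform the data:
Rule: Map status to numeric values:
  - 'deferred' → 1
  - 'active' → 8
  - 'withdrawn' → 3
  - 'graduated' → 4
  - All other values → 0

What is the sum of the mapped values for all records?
45

Step 1: Apply mapping to each record
Step 2: Count by status:
  'deferred': 1 records × 1 = 1
  'active': 3 records × 8 = 24
  'withdrawn': 4 records × 3 = 12
  'graduated': 2 records × 4 = 8
Step 3: Sum all mapped values = 45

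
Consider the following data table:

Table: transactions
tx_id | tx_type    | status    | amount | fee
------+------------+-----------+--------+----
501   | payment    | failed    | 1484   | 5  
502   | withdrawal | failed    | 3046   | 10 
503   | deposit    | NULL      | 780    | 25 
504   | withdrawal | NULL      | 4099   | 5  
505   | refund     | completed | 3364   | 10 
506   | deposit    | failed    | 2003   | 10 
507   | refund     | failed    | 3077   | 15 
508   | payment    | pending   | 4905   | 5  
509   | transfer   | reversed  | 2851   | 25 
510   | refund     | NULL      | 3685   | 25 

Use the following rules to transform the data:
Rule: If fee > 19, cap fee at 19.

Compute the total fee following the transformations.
117

Step 1: 3 records have fee > 19
Step 2: These records originally summed to 75
Step 3: After capping: 3 × 19 = 57
Step 4: Unaffected records sum: 60
Step 5: Final sum = 57 + 60 = 117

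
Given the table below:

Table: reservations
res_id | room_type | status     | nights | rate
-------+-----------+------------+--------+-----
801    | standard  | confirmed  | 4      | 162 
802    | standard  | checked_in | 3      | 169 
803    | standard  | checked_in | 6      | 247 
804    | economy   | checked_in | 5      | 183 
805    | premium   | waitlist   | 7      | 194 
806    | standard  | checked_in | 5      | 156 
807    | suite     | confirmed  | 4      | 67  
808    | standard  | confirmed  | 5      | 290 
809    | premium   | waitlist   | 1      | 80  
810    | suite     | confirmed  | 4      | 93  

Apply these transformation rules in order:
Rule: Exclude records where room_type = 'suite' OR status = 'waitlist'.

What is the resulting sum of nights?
28

Step 1: Find records where room_type = 'suite' OR status = 'waitlist'
Step 2: 4 records match, summing to 16
Step 3: Original sum: 44
Step 4: Remaining sum = 44 - 16 = 28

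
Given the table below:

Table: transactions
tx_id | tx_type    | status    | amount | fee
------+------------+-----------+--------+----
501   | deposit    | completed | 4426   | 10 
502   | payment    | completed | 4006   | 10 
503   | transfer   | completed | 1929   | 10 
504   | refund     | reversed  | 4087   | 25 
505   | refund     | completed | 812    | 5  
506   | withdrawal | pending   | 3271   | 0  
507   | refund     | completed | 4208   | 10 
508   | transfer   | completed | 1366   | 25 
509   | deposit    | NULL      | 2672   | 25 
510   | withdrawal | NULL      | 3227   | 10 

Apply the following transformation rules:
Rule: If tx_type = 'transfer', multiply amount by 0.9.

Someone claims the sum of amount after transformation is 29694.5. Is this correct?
No, the correct result is 29674.5.

Step 1: Calculate the correct sum after transformation
Step 2: Apply multiplier 0.9 to records where tx_type = 'transfer'
Step 3: Correct result = 29674.5
Step 4: Claimed result = 29694.5
Step 5: 29674.5 ≠ 29694.5
Conclusion: The claimed result is incorrect. The correct answer is 29674.5.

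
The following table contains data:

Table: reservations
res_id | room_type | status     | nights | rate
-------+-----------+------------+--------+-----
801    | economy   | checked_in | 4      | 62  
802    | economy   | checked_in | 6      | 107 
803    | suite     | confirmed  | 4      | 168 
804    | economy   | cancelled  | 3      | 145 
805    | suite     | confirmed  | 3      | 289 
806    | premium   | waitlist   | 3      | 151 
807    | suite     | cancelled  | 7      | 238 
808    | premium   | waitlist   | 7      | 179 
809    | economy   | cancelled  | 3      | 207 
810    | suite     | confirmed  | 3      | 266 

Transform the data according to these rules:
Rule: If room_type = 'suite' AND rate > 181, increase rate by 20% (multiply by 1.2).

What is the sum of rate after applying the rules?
1970.6

Step 1: Find records where room_type = 'suite' AND rate > 181
Step 2: 3 records match, summing to 793
Step 3: After multiplier: 793 × 1.2 = 951.6
Step 4: Unaffected records sum: 1019
Step 5: Final sum = 951.6 + 1019 = 1970.6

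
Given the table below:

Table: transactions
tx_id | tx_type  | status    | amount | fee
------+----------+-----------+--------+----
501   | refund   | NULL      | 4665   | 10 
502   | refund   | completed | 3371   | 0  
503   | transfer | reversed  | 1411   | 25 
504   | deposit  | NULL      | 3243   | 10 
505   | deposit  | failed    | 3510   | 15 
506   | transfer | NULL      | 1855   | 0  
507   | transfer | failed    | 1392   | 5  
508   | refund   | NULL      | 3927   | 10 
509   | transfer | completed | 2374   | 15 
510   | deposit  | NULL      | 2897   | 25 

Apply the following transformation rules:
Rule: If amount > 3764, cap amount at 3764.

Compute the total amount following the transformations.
27581

Step 1: 2 records have amount > 3764
Step 2: These records originally summed to 8592
Step 3: After capping: 2 × 3764 = 7528
Step 4: Unaffected records sum: 20053
Step 5: Final sum = 7528 + 20053 = 27581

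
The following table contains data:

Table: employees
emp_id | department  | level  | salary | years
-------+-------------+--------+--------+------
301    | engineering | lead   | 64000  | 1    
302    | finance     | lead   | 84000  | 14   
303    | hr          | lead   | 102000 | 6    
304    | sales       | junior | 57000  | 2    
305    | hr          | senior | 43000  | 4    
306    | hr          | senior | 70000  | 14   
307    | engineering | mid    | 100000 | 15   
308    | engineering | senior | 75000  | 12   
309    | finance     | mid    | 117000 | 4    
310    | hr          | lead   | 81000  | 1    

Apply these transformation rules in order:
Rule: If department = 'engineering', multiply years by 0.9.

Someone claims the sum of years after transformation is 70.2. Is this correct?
Yes, the result is correct.

Step 1: Calculate the correct sum after transformation
Step 2: Apply multiplier 0.9 to records where department = 'engineering'
Step 3: Correct result = 70.2
Step 4: Claimed result = 70.2
Step 5: 70.2 = 70.2 ✓
Conclusion: The claimed result is correct.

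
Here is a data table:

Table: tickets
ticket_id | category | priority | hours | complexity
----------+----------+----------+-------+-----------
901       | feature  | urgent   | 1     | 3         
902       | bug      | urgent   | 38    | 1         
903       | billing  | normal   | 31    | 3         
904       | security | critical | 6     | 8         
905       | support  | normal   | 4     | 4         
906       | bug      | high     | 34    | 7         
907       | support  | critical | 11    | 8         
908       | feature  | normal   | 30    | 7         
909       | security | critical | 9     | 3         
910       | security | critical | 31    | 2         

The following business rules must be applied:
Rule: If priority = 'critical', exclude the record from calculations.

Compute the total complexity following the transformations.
25

Step 1: Identify records where priority = 'critical'
Step 2: The excluded records sum to 21
Step 3: Original total complexity = 46
Step 4: Remaining total = 46 - 21 = 25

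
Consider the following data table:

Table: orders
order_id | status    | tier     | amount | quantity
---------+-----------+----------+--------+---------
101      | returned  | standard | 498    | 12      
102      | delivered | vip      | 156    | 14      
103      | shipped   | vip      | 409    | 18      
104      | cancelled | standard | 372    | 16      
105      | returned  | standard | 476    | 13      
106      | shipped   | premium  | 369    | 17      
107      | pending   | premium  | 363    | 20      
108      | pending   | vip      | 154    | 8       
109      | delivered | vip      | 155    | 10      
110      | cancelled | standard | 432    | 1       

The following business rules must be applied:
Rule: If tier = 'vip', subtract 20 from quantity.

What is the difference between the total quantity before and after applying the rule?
80

Step 1: Original sum of quantity = 129
Step 2: 4 records have tier = 'vip'
Step 3: Each affected record changes by -20
Step 4: Total change = 4 × -20 = -80
Step 5: New sum = 129 + -80 = 49
Step 6: Difference = |49 - 129| = 80
        (Sum decreased by 80)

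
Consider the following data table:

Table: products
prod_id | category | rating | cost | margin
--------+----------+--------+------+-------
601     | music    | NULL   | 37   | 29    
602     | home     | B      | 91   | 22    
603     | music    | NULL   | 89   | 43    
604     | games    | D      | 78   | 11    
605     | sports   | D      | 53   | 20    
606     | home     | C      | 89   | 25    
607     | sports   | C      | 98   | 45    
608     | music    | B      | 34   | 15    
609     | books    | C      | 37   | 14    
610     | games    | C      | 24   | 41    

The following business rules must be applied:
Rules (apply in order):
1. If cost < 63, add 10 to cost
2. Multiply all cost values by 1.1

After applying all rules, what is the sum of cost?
748.0

Step 1: Apply Rule 1 - Add 10 to records with cost < 63
  - 5 records affected: 185 + (5 × 10) = 235
  - Unaffected records: 445
  - Sum after Rule 1: 680
Step 2: Apply Rule 2 - Multiply all by 1.1
  - 680 × 1.1 = 748.0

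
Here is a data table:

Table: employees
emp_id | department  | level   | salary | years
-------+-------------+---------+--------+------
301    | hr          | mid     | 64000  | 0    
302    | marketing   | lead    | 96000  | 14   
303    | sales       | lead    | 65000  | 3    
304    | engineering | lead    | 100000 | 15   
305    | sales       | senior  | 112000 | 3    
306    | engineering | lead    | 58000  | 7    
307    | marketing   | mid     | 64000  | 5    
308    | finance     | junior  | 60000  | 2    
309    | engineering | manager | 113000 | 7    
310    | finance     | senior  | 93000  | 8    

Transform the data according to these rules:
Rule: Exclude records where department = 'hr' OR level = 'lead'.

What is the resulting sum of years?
25

Step 1: Find records where department = 'hr' OR level = 'lead'
Step 2: 5 records match, summing to 39
Step 3: Original sum: 64
Step 4: Remaining sum = 64 - 39 = 25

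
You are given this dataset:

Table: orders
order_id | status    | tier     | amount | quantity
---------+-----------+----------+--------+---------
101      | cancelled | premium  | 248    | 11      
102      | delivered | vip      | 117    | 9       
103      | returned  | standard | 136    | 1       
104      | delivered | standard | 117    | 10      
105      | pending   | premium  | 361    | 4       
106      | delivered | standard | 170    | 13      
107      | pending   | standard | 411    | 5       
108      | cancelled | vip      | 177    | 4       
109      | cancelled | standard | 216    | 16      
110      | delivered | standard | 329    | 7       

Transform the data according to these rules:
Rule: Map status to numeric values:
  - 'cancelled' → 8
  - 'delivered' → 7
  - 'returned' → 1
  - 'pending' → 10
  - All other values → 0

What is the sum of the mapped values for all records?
73

Step 1: Apply mapping to each record
Step 2: Count by status:
  'cancelled': 3 records × 8 = 24
  'delivered': 4 records × 7 = 28
  'returned': 1 records × 1 = 1
  'pending': 2 records × 10 = 20
Step 3: Sum all mapped values = 73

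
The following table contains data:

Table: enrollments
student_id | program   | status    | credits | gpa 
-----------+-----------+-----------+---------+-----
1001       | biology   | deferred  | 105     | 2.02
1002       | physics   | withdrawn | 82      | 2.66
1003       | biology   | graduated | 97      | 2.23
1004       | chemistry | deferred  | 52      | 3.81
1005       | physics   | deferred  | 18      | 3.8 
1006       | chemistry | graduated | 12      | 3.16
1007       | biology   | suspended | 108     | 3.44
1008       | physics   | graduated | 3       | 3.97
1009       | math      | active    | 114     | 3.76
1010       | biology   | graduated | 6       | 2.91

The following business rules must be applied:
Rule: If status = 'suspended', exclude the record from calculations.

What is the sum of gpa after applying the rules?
28.32

Step 1: Identify records where status = 'suspended'
Step 2: The excluded records sum to 3.44
Step 3: Original total gpa = 31.76
Step 4: Remaining total = 31.76 - 3.44 = 28.32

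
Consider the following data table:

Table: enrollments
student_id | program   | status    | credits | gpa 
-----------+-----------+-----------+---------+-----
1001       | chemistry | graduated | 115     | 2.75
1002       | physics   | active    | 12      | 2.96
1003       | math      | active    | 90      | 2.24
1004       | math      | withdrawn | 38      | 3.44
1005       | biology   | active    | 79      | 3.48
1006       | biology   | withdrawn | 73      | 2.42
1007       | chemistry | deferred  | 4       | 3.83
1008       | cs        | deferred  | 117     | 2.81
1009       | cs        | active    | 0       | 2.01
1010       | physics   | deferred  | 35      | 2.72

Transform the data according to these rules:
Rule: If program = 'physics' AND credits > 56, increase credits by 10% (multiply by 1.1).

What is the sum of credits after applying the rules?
563

Step 1: Find records where program = 'physics' AND credits > 56
Step 2: 0 records match, summing to 0
Step 3: After multiplier: 0 × 1.1 = 0.0
Step 4: Unaffected records sum: 563
Step 5: Final sum = 0.0 + 563 = 563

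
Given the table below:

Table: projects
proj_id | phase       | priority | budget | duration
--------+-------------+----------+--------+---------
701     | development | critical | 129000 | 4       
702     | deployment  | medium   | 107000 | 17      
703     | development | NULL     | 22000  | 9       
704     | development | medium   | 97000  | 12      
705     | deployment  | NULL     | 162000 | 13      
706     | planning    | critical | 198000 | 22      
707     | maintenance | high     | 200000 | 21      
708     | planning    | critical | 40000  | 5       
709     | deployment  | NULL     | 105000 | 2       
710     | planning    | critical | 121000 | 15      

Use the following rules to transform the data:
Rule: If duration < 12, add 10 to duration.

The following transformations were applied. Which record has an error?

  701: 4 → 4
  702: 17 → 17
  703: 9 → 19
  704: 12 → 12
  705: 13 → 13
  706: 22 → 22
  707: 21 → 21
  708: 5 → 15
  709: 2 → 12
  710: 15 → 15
Record 701 has an error. The correct transformed value should be 14, not 4.

Step 1: Check each record against the rule
Step 2: Record 701 has duration = 4
Step 3: Since 4 < 12, the bonus should have been applied
Step 4: Correct value = 14, but claimed value = 4
Conclusion: Record 701 has the error.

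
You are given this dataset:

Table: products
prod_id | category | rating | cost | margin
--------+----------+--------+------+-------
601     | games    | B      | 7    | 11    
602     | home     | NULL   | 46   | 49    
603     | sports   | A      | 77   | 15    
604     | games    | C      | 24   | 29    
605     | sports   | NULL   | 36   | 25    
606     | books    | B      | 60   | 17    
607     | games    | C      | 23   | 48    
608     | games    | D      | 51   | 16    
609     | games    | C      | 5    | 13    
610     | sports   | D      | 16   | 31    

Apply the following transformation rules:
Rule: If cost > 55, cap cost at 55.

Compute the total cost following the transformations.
318

Step 1: 2 records have cost > 55
Step 2: These records originally summed to 137
Step 3: After capping: 2 × 55 = 110
Step 4: Unaffected records sum: 208
Step 5: Final sum = 110 + 208 = 318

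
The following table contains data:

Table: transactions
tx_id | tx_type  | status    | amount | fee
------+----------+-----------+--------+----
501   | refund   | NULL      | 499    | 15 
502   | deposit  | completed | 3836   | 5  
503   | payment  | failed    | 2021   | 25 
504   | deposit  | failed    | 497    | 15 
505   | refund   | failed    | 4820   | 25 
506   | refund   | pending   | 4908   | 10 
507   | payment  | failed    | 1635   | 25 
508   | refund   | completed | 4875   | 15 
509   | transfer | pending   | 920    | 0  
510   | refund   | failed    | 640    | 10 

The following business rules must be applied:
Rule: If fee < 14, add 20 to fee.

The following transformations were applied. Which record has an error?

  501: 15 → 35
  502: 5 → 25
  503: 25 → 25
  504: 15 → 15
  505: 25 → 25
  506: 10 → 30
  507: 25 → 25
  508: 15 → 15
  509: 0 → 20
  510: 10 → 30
Record 501 has an error. The correct transformed value should be 15, not 35.

Step 1: Check each record against the rule
Step 2: Record 501 has fee = 15
Step 3: Since 15 >= 14, the bonus should not have been applied
Step 4: Correct value = 15, but claimed value = 35
Conclusion: Record 501 has the error.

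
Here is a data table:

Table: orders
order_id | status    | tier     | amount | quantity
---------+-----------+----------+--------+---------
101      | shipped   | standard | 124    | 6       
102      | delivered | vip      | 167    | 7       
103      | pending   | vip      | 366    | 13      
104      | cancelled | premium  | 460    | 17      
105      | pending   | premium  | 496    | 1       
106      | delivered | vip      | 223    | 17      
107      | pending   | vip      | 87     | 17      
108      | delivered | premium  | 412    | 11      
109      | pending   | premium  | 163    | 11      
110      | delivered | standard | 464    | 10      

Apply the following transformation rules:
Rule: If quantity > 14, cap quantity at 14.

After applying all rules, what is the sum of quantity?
101

Step 1: 3 records have quantity > 14
Step 2: These records originally summed to 51
Step 3: After capping: 3 × 14 = 42
Step 4: Unaffected records sum: 59
Step 5: Final sum = 42 + 59 = 101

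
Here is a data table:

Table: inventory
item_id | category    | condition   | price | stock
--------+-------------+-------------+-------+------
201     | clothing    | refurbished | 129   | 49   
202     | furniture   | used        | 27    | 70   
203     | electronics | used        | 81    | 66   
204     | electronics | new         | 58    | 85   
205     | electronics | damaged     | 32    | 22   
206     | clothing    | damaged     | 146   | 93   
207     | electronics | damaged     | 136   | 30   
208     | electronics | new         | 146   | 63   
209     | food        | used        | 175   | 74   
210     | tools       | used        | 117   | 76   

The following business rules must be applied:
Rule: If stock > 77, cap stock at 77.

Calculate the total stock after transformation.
604

Step 1: 2 records have stock > 77
Step 2: These records originally summed to 178
Step 3: After capping: 2 × 77 = 154
Step 4: Unaffected records sum: 450
Step 5: Final sum = 154 + 450 = 604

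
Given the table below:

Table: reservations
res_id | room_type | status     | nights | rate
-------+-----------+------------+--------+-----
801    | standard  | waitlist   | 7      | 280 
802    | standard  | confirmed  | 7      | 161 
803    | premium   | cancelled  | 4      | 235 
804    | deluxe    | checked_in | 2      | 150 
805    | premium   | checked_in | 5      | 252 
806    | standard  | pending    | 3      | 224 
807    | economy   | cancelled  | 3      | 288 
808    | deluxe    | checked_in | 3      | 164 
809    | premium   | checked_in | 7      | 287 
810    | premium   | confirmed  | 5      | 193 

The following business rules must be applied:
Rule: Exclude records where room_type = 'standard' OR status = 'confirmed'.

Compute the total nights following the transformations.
24

Step 1: Find records where room_type = 'standard' OR status = 'confirmed'
Step 2: 4 records match, summing to 22
Step 3: Original sum: 46
Step 4: Remaining sum = 46 - 22 = 24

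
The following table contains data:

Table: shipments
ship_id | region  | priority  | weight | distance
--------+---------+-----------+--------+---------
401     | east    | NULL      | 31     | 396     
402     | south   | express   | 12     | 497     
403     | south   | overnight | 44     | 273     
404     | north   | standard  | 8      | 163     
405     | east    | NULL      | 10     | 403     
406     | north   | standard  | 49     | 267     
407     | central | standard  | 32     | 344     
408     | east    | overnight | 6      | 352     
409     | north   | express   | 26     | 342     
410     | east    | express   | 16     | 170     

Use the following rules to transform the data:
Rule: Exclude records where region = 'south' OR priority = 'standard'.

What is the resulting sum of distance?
1663

Step 1: Find records where region = 'south' OR priority = 'standard'
Step 2: 5 records match, summing to 1544
Step 3: Original sum: 3207
Step 4: Remaining sum = 3207 - 1544 = 1663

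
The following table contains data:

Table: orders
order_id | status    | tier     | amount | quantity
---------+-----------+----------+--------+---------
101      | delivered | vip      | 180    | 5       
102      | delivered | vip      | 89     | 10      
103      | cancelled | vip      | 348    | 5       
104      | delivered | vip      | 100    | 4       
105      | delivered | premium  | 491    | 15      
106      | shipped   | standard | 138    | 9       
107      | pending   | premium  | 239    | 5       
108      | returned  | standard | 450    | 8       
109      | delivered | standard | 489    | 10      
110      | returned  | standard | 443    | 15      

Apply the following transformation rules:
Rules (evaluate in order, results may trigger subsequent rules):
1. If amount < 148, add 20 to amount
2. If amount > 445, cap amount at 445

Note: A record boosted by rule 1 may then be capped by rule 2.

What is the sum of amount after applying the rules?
2932

Step 1: Apply rule 1 to records with amount < 148
  - 3 records get bonus of 20
  - Of these, 0 records then exceed 445 and get capped
Step 2: Apply rule 2 to records with amount > 445
  - 3 records (original) are capped
Step 3: Calculate final sum = 2932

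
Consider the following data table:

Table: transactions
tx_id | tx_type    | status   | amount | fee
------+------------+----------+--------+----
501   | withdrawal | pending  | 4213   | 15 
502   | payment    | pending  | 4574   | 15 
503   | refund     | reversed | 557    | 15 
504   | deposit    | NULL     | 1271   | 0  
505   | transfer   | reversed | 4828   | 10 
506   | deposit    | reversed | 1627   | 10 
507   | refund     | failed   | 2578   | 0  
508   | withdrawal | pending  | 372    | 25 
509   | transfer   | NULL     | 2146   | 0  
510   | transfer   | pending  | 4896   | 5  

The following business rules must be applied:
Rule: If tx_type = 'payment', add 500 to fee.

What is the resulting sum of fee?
595

Step 1: Count records where tx_type = 'payment': 1
Step 2: Total bonus added: 1 × 500 = 500
Step 3: Original sum of fee: 95
Step 4: Final sum = 95 + 500 = 595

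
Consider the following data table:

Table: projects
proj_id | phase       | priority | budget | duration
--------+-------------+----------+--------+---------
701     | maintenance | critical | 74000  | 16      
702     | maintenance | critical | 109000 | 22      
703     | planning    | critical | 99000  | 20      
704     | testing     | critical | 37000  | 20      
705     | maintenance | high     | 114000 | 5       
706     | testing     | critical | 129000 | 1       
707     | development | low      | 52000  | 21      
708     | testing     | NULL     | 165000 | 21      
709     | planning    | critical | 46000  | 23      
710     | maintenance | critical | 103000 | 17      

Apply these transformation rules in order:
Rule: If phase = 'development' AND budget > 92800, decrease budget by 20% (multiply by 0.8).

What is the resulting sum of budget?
928000

Step 1: Find records where phase = 'development' AND budget > 92800
Step 2: 0 records match, summing to 0
Step 3: After multiplier: 0 × 0.8 = 0.0
Step 4: Unaffected records sum: 928000
Step 5: Final sum = 0.0 + 928000 = 928000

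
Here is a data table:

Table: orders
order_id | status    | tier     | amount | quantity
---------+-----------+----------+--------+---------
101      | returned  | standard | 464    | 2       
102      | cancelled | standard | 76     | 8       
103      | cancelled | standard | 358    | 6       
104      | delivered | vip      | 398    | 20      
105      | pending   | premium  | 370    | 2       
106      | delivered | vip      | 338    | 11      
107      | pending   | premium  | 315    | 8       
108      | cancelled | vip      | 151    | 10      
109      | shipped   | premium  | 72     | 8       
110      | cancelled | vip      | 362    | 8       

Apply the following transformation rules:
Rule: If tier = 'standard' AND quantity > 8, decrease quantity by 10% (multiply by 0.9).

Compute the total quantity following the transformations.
83

Step 1: Find records where tier = 'standard' AND quantity > 8
Step 2: 0 records match, summing to 0
Step 3: After multiplier: 0 × 0.9 = 0.0
Step 4: Unaffected records sum: 83
Step 5: Final sum = 0.0 + 83 = 83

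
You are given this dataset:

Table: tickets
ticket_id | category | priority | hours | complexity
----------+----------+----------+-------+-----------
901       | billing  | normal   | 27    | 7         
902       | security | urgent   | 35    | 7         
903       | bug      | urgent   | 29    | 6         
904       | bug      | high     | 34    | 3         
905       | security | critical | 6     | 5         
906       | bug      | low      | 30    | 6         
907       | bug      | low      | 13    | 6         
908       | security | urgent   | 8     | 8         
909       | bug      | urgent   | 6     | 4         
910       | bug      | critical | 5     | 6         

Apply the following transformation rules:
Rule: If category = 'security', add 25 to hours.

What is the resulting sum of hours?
268

Step 1: Count records where category = 'security': 3
Step 2: Total bonus added: 3 × 25 = 75
Step 3: Original sum of hours: 193
Step 4: Final sum = 193 + 75 = 268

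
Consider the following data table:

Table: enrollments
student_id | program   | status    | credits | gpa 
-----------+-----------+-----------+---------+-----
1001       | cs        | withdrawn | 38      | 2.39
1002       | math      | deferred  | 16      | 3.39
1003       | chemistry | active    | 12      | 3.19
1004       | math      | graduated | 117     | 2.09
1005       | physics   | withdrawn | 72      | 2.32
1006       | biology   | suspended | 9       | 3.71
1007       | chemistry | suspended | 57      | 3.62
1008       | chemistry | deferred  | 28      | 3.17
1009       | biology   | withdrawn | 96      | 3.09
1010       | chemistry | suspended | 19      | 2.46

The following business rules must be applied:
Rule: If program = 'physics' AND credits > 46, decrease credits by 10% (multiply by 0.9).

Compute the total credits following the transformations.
456.8

Step 1: Find records where program = 'physics' AND credits > 46
Step 2: 1 records match, summing to 72
Step 3: After multiplier: 72 × 0.9 = 64.8
Step 4: Unaffected records sum: 392
Step 5: Final sum = 64.8 + 392 = 456.8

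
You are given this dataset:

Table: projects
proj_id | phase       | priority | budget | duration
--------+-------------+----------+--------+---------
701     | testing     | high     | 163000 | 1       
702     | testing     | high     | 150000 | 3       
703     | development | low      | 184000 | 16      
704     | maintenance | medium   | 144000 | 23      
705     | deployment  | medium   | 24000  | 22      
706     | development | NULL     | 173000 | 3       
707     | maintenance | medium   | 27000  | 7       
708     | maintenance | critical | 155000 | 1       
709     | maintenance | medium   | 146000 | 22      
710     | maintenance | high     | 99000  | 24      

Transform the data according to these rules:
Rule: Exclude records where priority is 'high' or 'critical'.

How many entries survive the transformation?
6

Step 1: Count records to exclude
  - 3 (high) + 1 (critical) = 4 records
Step 2: Total records: 10
Step 3: Remaining = 10 - 4 = 6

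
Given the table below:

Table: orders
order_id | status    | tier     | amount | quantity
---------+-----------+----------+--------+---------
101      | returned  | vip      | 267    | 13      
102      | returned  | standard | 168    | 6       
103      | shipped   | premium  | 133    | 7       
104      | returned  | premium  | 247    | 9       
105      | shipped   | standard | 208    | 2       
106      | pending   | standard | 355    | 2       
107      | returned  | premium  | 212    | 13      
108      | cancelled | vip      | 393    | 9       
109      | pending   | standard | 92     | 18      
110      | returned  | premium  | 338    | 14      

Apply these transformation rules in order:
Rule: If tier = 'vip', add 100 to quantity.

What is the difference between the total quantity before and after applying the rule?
200

Step 1: Original sum of quantity = 93
Step 2: 2 records have tier = 'vip'
Step 3: Each affected record changes by 100
Step 4: Total change = 2 × 100 = 200
Step 5: New sum = 93 + 200 = 293
Step 6: Difference = |293 - 93| = 200
        (Sum increased by 200)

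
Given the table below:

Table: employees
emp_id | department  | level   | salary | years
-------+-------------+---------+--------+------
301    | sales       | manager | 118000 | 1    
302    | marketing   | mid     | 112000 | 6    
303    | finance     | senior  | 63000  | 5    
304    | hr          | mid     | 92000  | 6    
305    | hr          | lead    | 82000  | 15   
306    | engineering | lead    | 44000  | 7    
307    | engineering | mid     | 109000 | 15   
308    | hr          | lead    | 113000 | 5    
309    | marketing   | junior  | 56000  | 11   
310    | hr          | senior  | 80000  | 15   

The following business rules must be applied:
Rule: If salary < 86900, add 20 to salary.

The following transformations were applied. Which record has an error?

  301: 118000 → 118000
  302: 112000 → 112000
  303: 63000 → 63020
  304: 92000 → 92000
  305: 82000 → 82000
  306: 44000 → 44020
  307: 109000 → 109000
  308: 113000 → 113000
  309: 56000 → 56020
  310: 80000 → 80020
Record 305 has an error. The correct transformed value should be 82020, not 82000.

Step 1: Check each record against the rule
Step 2: Record 305 has salary = 82000
Step 3: Since 82000 < 86900, the bonus should have been applied
Step 4: Correct value = 82020, but claimed value = 82000
Conclusion: Record 305 has the error.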